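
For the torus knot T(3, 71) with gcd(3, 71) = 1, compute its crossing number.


For a torus knot T(p, q) with gcd(p,q)=1,
the crossing number is min(p*(q-1), q*(p-1)).
p*(q-1) = 3*70 = 210
q*(p-1) = 71*2 = 142
min(210, 142) = 142

142


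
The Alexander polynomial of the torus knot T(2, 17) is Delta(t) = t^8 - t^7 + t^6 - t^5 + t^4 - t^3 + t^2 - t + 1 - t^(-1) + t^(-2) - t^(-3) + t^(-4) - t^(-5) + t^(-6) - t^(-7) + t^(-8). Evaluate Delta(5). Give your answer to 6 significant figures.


Substituting t = 5 into Delta(t) = t^8 - t^7 + t^6 - t^5 + t^4 - t^3 + t^2 - t + 1 - t^(-1) + t^(-2) - t^(-3) + t^(-4) - t^(-5) + t^(-6) - t^(-7) + t^(-8):
Term values: (390625) + (-78125) + (15625) + (-3125) + (625) + (-125) + (25) + (-5) + (1) + (-0.2) + (0.04) + (-0.008) + (0.0016) + (-0.00032) + (6.4e-05) + (-1.28e-05) + (2.56e-06)
Sum = 325520.8333
Rounded to 6 significant figures: 325521

325521


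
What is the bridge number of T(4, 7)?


The bridge number of T(p,q) is min(p,q).
min(4, 7) = 4

4


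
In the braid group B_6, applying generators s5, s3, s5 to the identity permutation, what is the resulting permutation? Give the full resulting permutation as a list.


Starting with identity [1, 2, 3, 4, 5, 6].
Apply generators in sequence:
  After s5: [1, 2, 3, 4, 6, 5]
  After s3: [1, 2, 4, 3, 6, 5]
  After s5: [1, 2, 4, 3, 5, 6]
Final permutation: [1, 2, 4, 3, 5, 6]

[1, 2, 4, 3, 5, 6]


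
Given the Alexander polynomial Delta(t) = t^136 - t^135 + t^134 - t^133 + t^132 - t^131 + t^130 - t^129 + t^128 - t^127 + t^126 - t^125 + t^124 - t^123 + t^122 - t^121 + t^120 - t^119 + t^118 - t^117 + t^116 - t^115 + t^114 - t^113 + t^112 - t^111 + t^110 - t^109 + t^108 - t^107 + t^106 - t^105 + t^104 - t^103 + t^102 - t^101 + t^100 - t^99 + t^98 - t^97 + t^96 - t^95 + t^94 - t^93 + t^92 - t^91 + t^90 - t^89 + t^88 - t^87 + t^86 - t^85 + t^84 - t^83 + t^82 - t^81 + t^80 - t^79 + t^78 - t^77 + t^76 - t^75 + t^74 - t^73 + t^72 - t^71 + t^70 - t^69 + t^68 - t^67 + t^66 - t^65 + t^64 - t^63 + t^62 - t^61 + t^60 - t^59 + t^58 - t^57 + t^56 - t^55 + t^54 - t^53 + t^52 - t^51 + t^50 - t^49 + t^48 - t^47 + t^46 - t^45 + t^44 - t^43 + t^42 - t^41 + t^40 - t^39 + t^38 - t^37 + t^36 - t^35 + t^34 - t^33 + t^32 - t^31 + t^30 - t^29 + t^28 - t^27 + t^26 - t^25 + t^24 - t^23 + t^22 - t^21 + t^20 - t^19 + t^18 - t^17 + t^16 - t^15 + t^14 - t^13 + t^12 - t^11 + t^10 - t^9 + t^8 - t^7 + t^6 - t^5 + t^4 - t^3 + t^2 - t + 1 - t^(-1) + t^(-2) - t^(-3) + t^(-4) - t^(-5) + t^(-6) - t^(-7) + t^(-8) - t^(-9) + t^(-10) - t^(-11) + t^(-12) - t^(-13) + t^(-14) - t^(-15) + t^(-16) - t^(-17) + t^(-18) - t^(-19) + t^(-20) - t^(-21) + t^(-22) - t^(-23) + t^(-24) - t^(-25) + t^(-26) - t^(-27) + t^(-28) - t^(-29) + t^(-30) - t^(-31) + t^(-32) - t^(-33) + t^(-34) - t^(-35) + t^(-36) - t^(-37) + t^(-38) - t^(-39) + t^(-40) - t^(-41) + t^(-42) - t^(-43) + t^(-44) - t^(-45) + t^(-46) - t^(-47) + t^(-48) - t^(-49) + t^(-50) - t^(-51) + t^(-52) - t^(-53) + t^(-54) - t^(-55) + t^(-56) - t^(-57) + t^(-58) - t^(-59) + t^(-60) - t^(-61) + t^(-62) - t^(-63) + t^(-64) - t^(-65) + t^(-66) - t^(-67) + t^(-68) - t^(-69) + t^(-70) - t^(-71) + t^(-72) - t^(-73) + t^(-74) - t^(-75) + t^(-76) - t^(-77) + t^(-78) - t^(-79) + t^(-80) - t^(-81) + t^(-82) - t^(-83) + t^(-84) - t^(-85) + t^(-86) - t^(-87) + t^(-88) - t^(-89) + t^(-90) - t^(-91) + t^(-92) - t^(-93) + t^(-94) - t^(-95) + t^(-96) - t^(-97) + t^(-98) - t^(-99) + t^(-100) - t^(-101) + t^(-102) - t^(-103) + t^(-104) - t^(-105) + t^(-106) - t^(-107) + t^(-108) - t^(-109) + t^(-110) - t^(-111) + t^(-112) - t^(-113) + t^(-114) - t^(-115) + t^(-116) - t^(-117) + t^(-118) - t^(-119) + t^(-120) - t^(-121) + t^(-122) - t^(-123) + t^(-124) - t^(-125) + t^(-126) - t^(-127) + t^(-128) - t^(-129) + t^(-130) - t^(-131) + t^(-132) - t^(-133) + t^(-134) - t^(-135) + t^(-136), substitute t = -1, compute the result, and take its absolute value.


Step 1: The polynomial has 273 terms with alternating signs, exponents from 136 down to -136.
Step 2: Substitute t = -1. The i-th term has coefficient (-1)^i and exponent (m-i),
  so its value is (-1)^i * (-1)^(m-i) = (-1)^m = 1 for every i.
Step 3: All 273 terms equal 1, so Delta(-1) = 273 * (1) = 273
Step 4: |Delta(-1)| = 273

273


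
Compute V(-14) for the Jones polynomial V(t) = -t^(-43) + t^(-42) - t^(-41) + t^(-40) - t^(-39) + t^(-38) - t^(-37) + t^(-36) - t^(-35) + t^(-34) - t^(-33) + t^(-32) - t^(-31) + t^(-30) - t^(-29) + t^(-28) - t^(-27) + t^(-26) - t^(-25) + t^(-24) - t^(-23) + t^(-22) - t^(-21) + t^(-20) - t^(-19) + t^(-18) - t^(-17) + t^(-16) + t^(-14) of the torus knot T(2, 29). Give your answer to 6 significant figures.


Substituting t = -14 into V(t) = -t^(-43) + t^(-42) - t^(-41) + t^(-40) - t^(-39) + t^(-38) - t^(-37) + t^(-36) - t^(-35) + t^(-34) - t^(-33) + t^(-32) - t^(-31) + t^(-30) - t^(-29) + t^(-28) - t^(-27) + t^(-26) - t^(-25) + t^(-24) - t^(-23) + t^(-22) - t^(-21) + t^(-20) - t^(-19) + t^(-18) - t^(-17) + t^(-16) + t^(-14):
  (-)t^(-43) = 5.20588e-50
  (+)t^(-42) = 7.28824e-49
  (-)t^(-41) = 1.02035e-47
  (+)t^(-40) = 1.42849e-46
  (-)t^(-39) = 1.99989e-45
  (+)t^(-38) = 2.79985e-44
  (-)t^(-37) = 3.91979e-43
  (+)t^(-36) = 5.4877e-42
  (-)t^(-35) = 7.68279e-41
  (+)t^(-34) = 1.07559e-39
  (-)t^(-33) = 1.50583e-38
  (+)t^(-32) = 2.10816e-37
  (-)t^(-31) = 2.95142e-36
  (+)t^(-30) = 4.13199e-35
  (-)t^(-29) = 5.78478e-34
  (+)t^(-28) = 8.09869e-33
  (-)t^(-27) = 1.13382e-31
  (+)t^(-26) = 1.58734e-30
  (-)t^(-25) = 2.22228e-29
  (+)t^(-24) = 3.11119e-28
  (-)t^(-23) = 4.35567e-27
  (+)t^(-22) = 6.09794e-26
  (-)t^(-21) = 8.53712e-25
  (+)t^(-20) = 1.1952e-23
  (-)t^(-19) = 1.67327e-22
  (+)t^(-18) = 2.34258e-21
  (-)t^(-17) = 3.27962e-20
  (+)t^(-16) = 4.59147e-19
  (+)t^(-14) = 8.99927e-17
Sum = (5.20588e-50) + (7.28824e-49) + (1.02035e-47) + (1.42849e-46) + (1.99989e-45) + (2.79985e-44) + (3.91979e-43) + (5.4877e-42) + (7.68279e-41) + (1.07559e-39) + (1.50583e-38) + (2.10816e-37) + (2.95142e-36) + (4.13199e-35) + (5.78478e-34) + (8.09869e-33) + (1.13382e-31) + (1.58734e-30) + (2.22228e-29) + (3.11119e-28) + (4.35567e-27) + (6.09794e-26) + (8.53712e-25) + (1.1952e-23) + (1.67327e-22) + (2.34258e-21) + (3.27962e-20) + (4.59147e-19) + (8.99927e-17)
= 9.048721093e-17
Rounded to 6 significant figures: 9.04872e-17

9.04872e-17


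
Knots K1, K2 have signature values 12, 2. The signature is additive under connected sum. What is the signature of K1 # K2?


The signature is additive under connected sum.
signature(K1 # K2) = (12) + (2)
= 14

14


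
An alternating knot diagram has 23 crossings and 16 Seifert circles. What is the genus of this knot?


For alternating knots, g = (c - s + 1)/2.
= (23 - 16 + 1)/2
= 8/2 = 4

4


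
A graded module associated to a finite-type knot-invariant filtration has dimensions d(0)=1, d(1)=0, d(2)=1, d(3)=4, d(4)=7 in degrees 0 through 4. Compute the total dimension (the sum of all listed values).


Total dimension = d(0) + d(1) + ... + d(4)
= 1 + 0 + 1 + 4 + 7
= 13

13


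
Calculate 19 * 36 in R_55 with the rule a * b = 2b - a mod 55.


19 * 36 = 2*36 - 19 mod 55
= 72 - 19 mod 55
= 53 mod 55 = 53

53


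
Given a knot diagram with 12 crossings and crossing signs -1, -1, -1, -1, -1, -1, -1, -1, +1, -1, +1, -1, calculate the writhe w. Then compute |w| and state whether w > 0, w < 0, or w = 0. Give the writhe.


Step 1: Count positive crossings (+1).
Positive crossings: 2
Step 2: Count negative crossings (-1).
Negative crossings: 10
Step 3: Writhe = (positive) - (negative)
w = 2 - 10 = -8
Step 4: |w| = 8, and w is negative

-8


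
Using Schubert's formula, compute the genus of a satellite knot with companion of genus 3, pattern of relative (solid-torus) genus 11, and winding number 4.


Schubert: g(satellite) = g_rel(pattern) + |winding| * g(companion),
where g_rel(pattern) is the genus of the pattern relative to the solid torus.
= 11 + 4 * 3
= 11 + 12 = 23

23


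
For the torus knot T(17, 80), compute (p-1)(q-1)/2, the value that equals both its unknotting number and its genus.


For a torus knot T(p,q), both the unknotting number and genus equal (p-1)(q-1)/2.
= (17-1)(80-1)/2
= 16*79/2
= 1264/2 = 632

632


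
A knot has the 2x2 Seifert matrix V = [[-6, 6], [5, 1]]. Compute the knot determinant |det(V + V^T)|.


Step 1: Form V + V^T where V = [[-6, 6], [5, 1]]
  V^T = [[-6, 5], [6, 1]]
  V + V^T = [[-12, 11], [11, 2]]
Step 2: det(V + V^T) = (-12)*2 - 11*11
  = -24 - 121 = -145
Step 3: Knot determinant = |det(V + V^T)| = |-145| = 145

145


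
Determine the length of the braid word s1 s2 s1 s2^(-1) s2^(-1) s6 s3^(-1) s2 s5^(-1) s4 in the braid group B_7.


The word length counts the number of generators (including inverses).
Listing each generator: s1, s2, s1, s2^(-1), s2^(-1), s6, s3^(-1), s2, s5^(-1), s4
There are 10 generators in this braid word.

10


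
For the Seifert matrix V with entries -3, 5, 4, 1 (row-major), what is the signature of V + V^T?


Step 1: V + V^T = [[-6, 9], [9, 2]]
Step 2: trace = -4, det = -93
Step 3: Discriminant = (-4)^2 - 4*(-93) = 388
Step 4: Eigenvalues: 7.84886, -11.8489
Step 5: Signature = (# positive eigenvalues) - (# negative eigenvalues) = 0

0


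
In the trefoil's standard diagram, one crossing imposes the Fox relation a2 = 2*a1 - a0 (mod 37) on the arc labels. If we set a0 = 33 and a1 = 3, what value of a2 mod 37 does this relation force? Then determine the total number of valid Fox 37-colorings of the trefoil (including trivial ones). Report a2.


Step 1: Apply the given crossing relation 2*a1 - a0 - a2 = 0 (mod 37).
  a2 = 2*a1 - a0 mod 37
  a2 = 2*3 - 33 mod 37
  a2 = 6 - 33 mod 37
  a2 = -27 mod 37 = 10
Step 2: The trefoil has determinant 3.
  Number of Fox p-colorings (p prime) is p^2 if p = 3, else p.
  Since 37 does not divide 3, only trivial (constant) colorings exist.
  (So the trial a0 = 33, a1 = 3 with a0 != a1 does NOT extend to a valid coloring of the whole trefoil: the other two crossing relations require 3*(a1 - a0) = 0 (mod 37), which fails.)
  Total colorings = 37
Step 3: a2 = 10, total Fox 37-colorings = 37

10


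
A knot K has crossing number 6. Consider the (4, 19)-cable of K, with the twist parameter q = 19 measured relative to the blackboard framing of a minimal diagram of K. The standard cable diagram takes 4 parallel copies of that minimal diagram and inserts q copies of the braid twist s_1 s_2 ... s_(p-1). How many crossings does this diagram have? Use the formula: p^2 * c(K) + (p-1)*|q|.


Step 1: Each of the c(K) crossings of the companion diagram becomes p*p = p^2 crossings among the p parallel strands, and each of the |q| twists s_1 s_2 ... s_(p-1) adds (p-1) crossings.
  Crossings = p^2 * c(K) + (p-1)*|q|
Step 2: = 4^2 * 6 + (4-1)*19
Step 3: = 16*6 + 3*19
Step 4: = 96 + 57 = 153

153


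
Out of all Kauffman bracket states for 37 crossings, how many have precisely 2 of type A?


We choose which 2 of 37 crossings get A-smoothings.
C(37, 2) = 37! / (2! * 35!)
= 666

666


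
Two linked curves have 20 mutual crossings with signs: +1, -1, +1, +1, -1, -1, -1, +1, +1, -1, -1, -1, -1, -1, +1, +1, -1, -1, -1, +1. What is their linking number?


Step 1: Count positive crossings: 8
Step 2: Count negative crossings: 12
Step 3: Sum of signs = 8 - 12 = -4
Step 4: Linking number = sum/2 = -4/2 = -2

-2


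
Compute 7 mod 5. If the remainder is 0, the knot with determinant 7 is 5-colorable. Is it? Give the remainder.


Step 1: A knot is p-colorable if and only if p divides its determinant.
Step 2: Compute 7 mod 5.
7 = 1 * 5 + 2
Step 3: 7 mod 5 = 2
Step 4: The knot is 5-colorable: no

2


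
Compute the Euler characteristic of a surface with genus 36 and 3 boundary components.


chi = 2 - 2g - b
= 2 - 2*36 - 3
= 2 - 72 - 3 = -73

-73


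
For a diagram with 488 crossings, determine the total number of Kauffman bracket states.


Each crossing contributes 2 choices (A-smoothing or B-smoothing).
Total states = 2^488 = 799167628880894011233688890827050574271641124522232614619944181664095165137859998750798362384253944616915694367080095461234681773897801038410285056

799167628880894011233688890827050574271641124522232614619944181664095165137859998750798362384253944616915694367080095461234681773897801038410285056


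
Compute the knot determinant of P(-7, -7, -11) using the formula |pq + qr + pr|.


Step 1: Compute pq + qr + pr.
pq = (-7)*(-7) = 49
qr = (-7)*(-11) = 77
pr = (-7)*(-11) = 77
pq + qr + pr = 49 + 77 + 77 = 203
Step 2: Take absolute value.
det(P(-7,-7,-11)) = |203| = 203

203


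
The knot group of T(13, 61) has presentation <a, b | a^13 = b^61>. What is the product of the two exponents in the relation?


The relation is a^13 = b^61.
Product of exponents = 13 * 61
= 793

793


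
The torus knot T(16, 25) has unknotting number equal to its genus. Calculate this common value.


For a torus knot T(p,q), both the unknotting number and genus equal (p-1)(q-1)/2.
= (16-1)(25-1)/2
= 15*24/2
= 360/2 = 180

180


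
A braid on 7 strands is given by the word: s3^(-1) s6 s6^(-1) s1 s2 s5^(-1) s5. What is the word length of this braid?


The word length counts the number of generators (including inverses).
Listing each generator: s3^(-1), s6, s6^(-1), s1, s2, s5^(-1), s5
There are 7 generators in this braid word.

7


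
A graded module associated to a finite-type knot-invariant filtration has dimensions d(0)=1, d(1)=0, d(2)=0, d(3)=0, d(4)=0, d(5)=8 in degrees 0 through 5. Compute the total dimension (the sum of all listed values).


Total dimension = d(0) + d(1) + ... + d(5)
= 1 + 0 + 0 + 0 + 0 + 8
= 9

9


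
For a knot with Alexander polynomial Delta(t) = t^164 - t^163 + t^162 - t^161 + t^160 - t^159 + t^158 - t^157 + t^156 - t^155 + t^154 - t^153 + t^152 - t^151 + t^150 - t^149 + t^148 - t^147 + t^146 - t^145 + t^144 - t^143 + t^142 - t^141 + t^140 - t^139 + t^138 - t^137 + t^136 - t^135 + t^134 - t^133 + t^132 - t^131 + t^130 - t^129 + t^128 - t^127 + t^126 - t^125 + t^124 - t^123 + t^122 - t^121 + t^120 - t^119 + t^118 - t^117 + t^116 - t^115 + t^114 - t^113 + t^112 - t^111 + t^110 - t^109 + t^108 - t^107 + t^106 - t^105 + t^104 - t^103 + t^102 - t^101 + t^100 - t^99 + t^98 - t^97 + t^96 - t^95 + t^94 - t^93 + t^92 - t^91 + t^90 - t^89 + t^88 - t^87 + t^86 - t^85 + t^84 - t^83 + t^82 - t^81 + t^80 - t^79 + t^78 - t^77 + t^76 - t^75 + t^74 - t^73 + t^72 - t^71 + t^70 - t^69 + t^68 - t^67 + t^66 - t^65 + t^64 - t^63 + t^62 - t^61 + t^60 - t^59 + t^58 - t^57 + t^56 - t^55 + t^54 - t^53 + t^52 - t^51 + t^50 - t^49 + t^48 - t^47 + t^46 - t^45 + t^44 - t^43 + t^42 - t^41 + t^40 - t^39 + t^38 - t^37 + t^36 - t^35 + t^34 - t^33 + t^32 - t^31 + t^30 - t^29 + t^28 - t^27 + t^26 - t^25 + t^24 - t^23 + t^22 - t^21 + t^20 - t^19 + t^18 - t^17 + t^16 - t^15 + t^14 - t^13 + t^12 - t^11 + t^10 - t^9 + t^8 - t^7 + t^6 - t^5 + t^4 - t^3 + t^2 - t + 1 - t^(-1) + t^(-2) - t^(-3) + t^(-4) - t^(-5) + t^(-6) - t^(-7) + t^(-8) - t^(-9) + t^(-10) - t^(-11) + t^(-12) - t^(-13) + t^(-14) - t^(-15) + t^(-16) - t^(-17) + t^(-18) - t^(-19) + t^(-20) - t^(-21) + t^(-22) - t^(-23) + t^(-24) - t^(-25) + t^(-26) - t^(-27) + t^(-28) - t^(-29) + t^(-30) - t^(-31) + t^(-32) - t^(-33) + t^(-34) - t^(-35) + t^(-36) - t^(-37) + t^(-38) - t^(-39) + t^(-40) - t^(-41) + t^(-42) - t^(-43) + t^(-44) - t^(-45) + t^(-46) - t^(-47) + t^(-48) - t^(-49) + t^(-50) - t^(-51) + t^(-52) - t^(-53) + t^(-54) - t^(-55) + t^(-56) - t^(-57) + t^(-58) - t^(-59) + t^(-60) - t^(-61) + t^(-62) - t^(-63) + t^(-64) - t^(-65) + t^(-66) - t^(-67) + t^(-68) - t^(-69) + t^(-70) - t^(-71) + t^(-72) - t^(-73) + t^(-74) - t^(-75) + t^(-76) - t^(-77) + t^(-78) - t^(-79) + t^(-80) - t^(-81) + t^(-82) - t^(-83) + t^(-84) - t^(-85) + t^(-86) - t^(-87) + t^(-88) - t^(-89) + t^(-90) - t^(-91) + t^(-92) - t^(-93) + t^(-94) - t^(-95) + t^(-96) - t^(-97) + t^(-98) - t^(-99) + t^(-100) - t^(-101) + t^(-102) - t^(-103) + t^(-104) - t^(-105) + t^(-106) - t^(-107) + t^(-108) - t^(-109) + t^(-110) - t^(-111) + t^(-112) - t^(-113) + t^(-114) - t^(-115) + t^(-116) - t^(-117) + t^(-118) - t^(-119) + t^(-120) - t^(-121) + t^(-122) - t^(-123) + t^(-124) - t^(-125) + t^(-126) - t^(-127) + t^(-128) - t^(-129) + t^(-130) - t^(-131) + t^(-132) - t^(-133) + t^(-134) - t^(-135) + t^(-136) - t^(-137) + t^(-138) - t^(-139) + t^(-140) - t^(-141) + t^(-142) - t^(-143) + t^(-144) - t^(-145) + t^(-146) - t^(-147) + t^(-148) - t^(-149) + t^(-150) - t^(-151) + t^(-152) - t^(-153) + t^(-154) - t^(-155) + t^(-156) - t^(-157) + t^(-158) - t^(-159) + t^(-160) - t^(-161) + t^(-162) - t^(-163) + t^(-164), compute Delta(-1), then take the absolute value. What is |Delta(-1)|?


Step 1: The polynomial has 329 terms with alternating signs, exponents from 164 down to -164.
Step 2: Substitute t = -1. The i-th term has coefficient (-1)^i and exponent (m-i),
  so its value is (-1)^i * (-1)^(m-i) = (-1)^m = 1 for every i.
Step 3: All 329 terms equal 1, so Delta(-1) = 329 * (1) = 329
Step 4: |Delta(-1)| = 329

329


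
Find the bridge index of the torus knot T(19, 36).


The bridge number of T(p,q) is min(p,q).
min(19, 36) = 19

19


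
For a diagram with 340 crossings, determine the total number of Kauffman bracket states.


Each crossing contributes 2 choices (A-smoothing or B-smoothing).
Total states = 2^340 = 2239744742177804210557442280568444278121645497234649534899989100963791871180160945380877493271607115776

2239744742177804210557442280568444278121645497234649534899989100963791871180160945380877493271607115776


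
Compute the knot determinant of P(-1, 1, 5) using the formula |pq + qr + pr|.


Step 1: Compute pq + qr + pr.
pq = (-1)*1 = -1
qr = 1*5 = 5
pr = (-1)*5 = -5
pq + qr + pr = -1 + 5 + (-5) = -1
Step 2: Take absolute value.
det(P(-1,1,5)) = |-1| = 1

1


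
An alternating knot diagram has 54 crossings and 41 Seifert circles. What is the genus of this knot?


For alternating knots, g = (c - s + 1)/2.
= (54 - 41 + 1)/2
= 14/2 = 7

7


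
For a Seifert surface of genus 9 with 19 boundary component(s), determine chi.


chi = 2 - 2g - b
= 2 - 2*9 - 19
= 2 - 18 - 19 = -35

-35


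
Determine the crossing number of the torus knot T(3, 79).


For a torus knot T(p, q) with gcd(p,q)=1,
the crossing number is min(p*(q-1), q*(p-1)).
p*(q-1) = 3*78 = 234
q*(p-1) = 79*2 = 158
min(234, 158) = 158

158


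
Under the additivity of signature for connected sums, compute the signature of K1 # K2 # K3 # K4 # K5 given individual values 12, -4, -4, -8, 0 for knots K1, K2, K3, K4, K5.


The signature is additive under connected sum.
signature(K1 # K2 # K3 # K4 # K5) = (12) + (-4) + (-4) + (-8) + (0)
= -4

-4


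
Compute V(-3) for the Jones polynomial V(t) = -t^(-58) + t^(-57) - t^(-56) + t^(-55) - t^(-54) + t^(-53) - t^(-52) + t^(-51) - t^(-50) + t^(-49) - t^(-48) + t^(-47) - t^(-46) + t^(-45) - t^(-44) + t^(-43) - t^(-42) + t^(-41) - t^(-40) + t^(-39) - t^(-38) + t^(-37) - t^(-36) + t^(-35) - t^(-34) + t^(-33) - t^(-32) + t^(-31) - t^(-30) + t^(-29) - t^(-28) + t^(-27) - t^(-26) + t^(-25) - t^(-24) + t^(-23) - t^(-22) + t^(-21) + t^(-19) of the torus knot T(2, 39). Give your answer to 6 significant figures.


Substituting t = -3 into V(t) = -t^(-58) + t^(-57) - t^(-56) + t^(-55) - t^(-54) + t^(-53) - t^(-52) + t^(-51) - t^(-50) + t^(-49) - t^(-48) + t^(-47) - t^(-46) + t^(-45) - t^(-44) + t^(-43) - t^(-42) + t^(-41) - t^(-40) + t^(-39) - t^(-38) + t^(-37) - t^(-36) + t^(-35) - t^(-34) + t^(-33) - t^(-32) + t^(-31) - t^(-30) + t^(-29) - t^(-28) + t^(-27) - t^(-26) + t^(-25) - t^(-24) + t^(-23) - t^(-22) + t^(-21) + t^(-19):
  (-)t^(-58) = -2.12308e-28
  (+)t^(-57) = -6.36925e-28
  (-)t^(-56) = -1.91078e-27
  (+)t^(-55) = -5.73233e-27
  (-)t^(-54) = -1.7197e-26
  (+)t^(-53) = -5.15909e-26
  (-)t^(-52) = -1.54773e-25
  (+)t^(-51) = -4.64319e-25
  (-)t^(-50) = -1.39296e-24
  (+)t^(-49) = -4.17887e-24
  (-)t^(-48) = -1.25366e-23
  (+)t^(-47) = -3.76098e-23
  (-)t^(-46) = -1.12829e-22
  (+)t^(-45) = -3.38488e-22
  (-)t^(-44) = -1.01546e-21
  (+)t^(-43) = -3.04639e-21
  (-)t^(-42) = -9.13918e-21
  (+)t^(-41) = -2.74175e-20
  (-)t^(-40) = -8.22526e-20
  (+)t^(-39) = -2.46758e-19
  (-)t^(-38) = -7.40274e-19
  (+)t^(-37) = -2.22082e-18
  (-)t^(-36) = -6.66246e-18
  (+)t^(-35) = -1.99874e-17
  (-)t^(-34) = -5.99622e-17
  (+)t^(-33) = -1.79887e-16
  (-)t^(-32) = -5.3966e-16
  (+)t^(-31) = -1.61898e-15
  (-)t^(-30) = -4.85694e-15
  (+)t^(-29) = -1.45708e-14
  (-)t^(-28) = -4.37124e-14
  (+)t^(-27) = -1.31137e-13
  (-)t^(-26) = -3.93412e-13
  (+)t^(-25) = -1.18024e-12
  (-)t^(-24) = -3.54071e-12
  (+)t^(-23) = -1.06221e-11
  (-)t^(-22) = -3.18664e-11
  (+)t^(-21) = -9.55991e-11
  (+)t^(-19) = -8.60392e-10
Sum = (-2.12308e-28) + (-6.36925e-28) + (-1.91078e-27) + (-5.73233e-27) + (-1.7197e-26) + (-5.15909e-26) + (-1.54773e-25) + (-4.64319e-25) + (-1.39296e-24) + (-4.17887e-24) + (-1.25366e-23) + (-3.76098e-23) + (-1.12829e-22) + (-3.38488e-22) + (-1.01546e-21) + (-3.04639e-21) + (-9.13918e-21) + (-2.74175e-20) + (-8.22526e-20) + (-2.46758e-19) + (-7.40274e-19) + (-2.22082e-18) + (-6.66246e-18) + (-1.99874e-17) + (-5.99622e-17) + (-1.79887e-16) + (-5.3966e-16) + (-1.61898e-15) + (-4.85694e-15) + (-1.45708e-14) + (-4.37124e-14) + (-1.31137e-13) + (-3.93412e-13) + (-1.18024e-12) + (-3.54071e-12) + (-1.06221e-11) + (-3.18664e-11) + (-9.55991e-11) + (-8.60392e-10)
= -1.003790197e-09
Rounded to 6 significant figures: -1.00379e-09

-1.00379e-09


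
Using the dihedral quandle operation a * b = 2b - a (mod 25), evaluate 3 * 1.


3 * 1 = 2*1 - 3 mod 25
= 2 - 3 mod 25
= -1 mod 25 = 24

24


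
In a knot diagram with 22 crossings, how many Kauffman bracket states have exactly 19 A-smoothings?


We choose which 19 of 22 crossings get A-smoothings.
C(22, 19) = 22! / (19! * 3!)
= 1540

1540


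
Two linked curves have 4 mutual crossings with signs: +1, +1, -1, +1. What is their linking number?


Step 1: Count positive crossings: 3
Step 2: Count negative crossings: 1
Step 3: Sum of signs = 3 - 1 = 2
Step 4: Linking number = sum/2 = 2/2 = 1

1


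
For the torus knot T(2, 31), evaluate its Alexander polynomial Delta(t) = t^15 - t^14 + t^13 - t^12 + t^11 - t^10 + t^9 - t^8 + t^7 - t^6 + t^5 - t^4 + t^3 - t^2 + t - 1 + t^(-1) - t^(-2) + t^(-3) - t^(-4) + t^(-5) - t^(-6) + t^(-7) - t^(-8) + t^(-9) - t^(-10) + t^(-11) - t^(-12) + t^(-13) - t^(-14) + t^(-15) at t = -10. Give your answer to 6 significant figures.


Substituting t = -10 into Delta(t) = t^15 - t^14 + t^13 - t^12 + t^11 - t^10 + t^9 - t^8 + t^7 - t^6 + t^5 - t^4 + t^3 - t^2 + t - 1 + t^(-1) - t^(-2) + t^(-3) - t^(-4) + t^(-5) - t^(-6) + t^(-7) - t^(-8) + t^(-9) - t^(-10) + t^(-11) - t^(-12) + t^(-13) - t^(-14) + t^(-15):
Term values: (-1000000000000000) + (-100000000000000) + (-10000000000000) + (-1000000000000) + (-100000000000) + (-10000000000) + (-1000000000) + (-100000000) + (-10000000) + (-1000000) + (-100000) + (-10000) + (-1000) + (-100) + (-10) + (-1) + (-0.1) + (-0.01) + (-0.001) + (-0.0001) + (-1e-05) + (-1e-06) + (-1e-07) + (-1e-08) + (-1e-09) + (-1e-10) + (-1e-11) + (-1e-12) + (-1e-13) + (-1e-14) + (-1e-15)
Sum = -1.111111111e+15
Rounded to 6 significant figures: -1.11111e+15

-1.11111e+15


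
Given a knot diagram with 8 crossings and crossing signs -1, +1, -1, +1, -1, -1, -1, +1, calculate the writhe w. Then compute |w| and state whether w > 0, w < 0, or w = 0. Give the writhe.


Step 1: Count positive crossings (+1).
Positive crossings: 3
Step 2: Count negative crossings (-1).
Negative crossings: 5
Step 3: Writhe = (positive) - (negative)
w = 3 - 5 = -2
Step 4: |w| = 2, and w is negative

-2


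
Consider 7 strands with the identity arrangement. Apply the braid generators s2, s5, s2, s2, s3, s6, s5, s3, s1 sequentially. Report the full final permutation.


Starting with identity [1, 2, 3, 4, 5, 6, 7].
Apply generators in sequence:
  After s2: [1, 3, 2, 4, 5, 6, 7]
  After s5: [1, 3, 2, 4, 6, 5, 7]
  After s2: [1, 2, 3, 4, 6, 5, 7]
  After s2: [1, 3, 2, 4, 6, 5, 7]
  After s3: [1, 3, 4, 2, 6, 5, 7]
  After s6: [1, 3, 4, 2, 6, 7, 5]
  After s5: [1, 3, 4, 2, 7, 6, 5]
  After s3: [1, 3, 2, 4, 7, 6, 5]
  After s1: [3, 1, 2, 4, 7, 6, 5]
Final permutation: [3, 1, 2, 4, 7, 6, 5]

[3, 1, 2, 4, 7, 6, 5]


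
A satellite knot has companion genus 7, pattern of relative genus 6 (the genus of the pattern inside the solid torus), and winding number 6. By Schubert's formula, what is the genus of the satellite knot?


Schubert: g(satellite) = g_rel(pattern) + |winding| * g(companion),
where g_rel(pattern) is the genus of the pattern relative to the solid torus.
= 6 + 6 * 7
= 6 + 42 = 48

48


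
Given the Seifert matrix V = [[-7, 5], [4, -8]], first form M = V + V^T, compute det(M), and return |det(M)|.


Step 1: Form V + V^T where V = [[-7, 5], [4, -8]]
  V^T = [[-7, 4], [5, -8]]
  V + V^T = [[-14, 9], [9, -16]]
Step 2: det(V + V^T) = (-14)*(-16) - 9*9
  = 224 - 81 = 143
Step 3: Knot determinant = |det(V + V^T)| = |143| = 143

143


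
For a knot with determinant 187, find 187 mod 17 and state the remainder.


Step 1: A knot is p-colorable if and only if p divides its determinant.
Step 2: Compute 187 mod 17.
187 = 11 * 17 + 0
Step 3: 187 mod 17 = 0
Step 4: The knot is 17-colorable: yes

0


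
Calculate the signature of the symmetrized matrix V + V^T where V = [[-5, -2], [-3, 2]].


Step 1: V + V^T = [[-10, -5], [-5, 4]]
Step 2: trace = -6, det = -65
Step 3: Discriminant = (-6)^2 - 4*(-65) = 296
Step 4: Eigenvalues: 5.60233, -11.6023
Step 5: Signature = (# positive eigenvalues) - (# negative eigenvalues) = 0

0


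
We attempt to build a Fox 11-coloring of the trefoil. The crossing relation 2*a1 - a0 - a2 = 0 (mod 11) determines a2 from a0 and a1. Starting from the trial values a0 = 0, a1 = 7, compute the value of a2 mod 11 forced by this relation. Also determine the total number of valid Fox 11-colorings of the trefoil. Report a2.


Step 1: Apply the given crossing relation 2*a1 - a0 - a2 = 0 (mod 11).
  a2 = 2*a1 - a0 mod 11
  a2 = 2*7 - 0 mod 11
  a2 = 14 - 0 mod 11
  a2 = 14 mod 11 = 3
Step 2: The trefoil has determinant 3.
  Number of Fox p-colorings (p prime) is p^2 if p = 3, else p.
  Since 11 does not divide 3, only trivial (constant) colorings exist.
  (So the trial a0 = 0, a1 = 7 with a0 != a1 does NOT extend to a valid coloring of the whole trefoil: the other two crossing relations require 3*(a1 - a0) = 0 (mod 11), which fails.)
  Total colorings = 11
Step 3: a2 = 3, total Fox 11-colorings = 11

3


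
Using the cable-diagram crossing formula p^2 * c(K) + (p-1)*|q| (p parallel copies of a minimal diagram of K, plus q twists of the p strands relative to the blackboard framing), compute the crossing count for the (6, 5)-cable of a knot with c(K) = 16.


Step 1: Each of the c(K) crossings of the companion diagram becomes p*p = p^2 crossings among the p parallel strands, and each of the |q| twists s_1 s_2 ... s_(p-1) adds (p-1) crossings.
  Crossings = p^2 * c(K) + (p-1)*|q|
Step 2: = 6^2 * 16 + (6-1)*5
Step 3: = 36*16 + 5*5
Step 4: = 576 + 25 = 601

601


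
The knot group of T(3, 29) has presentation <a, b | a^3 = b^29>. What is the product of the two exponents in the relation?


The relation is a^3 = b^29.
Product of exponents = 3 * 29
= 87

87


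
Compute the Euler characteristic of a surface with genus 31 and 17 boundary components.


chi = 2 - 2g - b
= 2 - 2*31 - 17
= 2 - 62 - 17 = -77

-77


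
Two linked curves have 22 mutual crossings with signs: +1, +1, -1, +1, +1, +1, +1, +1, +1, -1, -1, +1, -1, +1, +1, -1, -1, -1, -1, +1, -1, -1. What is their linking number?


Step 1: Count positive crossings: 12
Step 2: Count negative crossings: 10
Step 3: Sum of signs = 12 - 10 = 2
Step 4: Linking number = sum/2 = 2/2 = 1

1


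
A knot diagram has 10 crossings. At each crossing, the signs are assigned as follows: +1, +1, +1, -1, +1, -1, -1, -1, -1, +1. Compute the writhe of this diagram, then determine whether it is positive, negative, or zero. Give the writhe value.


Step 1: Count positive crossings (+1).
Positive crossings: 5
Step 2: Count negative crossings (-1).
Negative crossings: 5
Step 3: Writhe = (positive) - (negative)
w = 5 - 5 = 0
Step 4: |w| = 0, and w is zero

0


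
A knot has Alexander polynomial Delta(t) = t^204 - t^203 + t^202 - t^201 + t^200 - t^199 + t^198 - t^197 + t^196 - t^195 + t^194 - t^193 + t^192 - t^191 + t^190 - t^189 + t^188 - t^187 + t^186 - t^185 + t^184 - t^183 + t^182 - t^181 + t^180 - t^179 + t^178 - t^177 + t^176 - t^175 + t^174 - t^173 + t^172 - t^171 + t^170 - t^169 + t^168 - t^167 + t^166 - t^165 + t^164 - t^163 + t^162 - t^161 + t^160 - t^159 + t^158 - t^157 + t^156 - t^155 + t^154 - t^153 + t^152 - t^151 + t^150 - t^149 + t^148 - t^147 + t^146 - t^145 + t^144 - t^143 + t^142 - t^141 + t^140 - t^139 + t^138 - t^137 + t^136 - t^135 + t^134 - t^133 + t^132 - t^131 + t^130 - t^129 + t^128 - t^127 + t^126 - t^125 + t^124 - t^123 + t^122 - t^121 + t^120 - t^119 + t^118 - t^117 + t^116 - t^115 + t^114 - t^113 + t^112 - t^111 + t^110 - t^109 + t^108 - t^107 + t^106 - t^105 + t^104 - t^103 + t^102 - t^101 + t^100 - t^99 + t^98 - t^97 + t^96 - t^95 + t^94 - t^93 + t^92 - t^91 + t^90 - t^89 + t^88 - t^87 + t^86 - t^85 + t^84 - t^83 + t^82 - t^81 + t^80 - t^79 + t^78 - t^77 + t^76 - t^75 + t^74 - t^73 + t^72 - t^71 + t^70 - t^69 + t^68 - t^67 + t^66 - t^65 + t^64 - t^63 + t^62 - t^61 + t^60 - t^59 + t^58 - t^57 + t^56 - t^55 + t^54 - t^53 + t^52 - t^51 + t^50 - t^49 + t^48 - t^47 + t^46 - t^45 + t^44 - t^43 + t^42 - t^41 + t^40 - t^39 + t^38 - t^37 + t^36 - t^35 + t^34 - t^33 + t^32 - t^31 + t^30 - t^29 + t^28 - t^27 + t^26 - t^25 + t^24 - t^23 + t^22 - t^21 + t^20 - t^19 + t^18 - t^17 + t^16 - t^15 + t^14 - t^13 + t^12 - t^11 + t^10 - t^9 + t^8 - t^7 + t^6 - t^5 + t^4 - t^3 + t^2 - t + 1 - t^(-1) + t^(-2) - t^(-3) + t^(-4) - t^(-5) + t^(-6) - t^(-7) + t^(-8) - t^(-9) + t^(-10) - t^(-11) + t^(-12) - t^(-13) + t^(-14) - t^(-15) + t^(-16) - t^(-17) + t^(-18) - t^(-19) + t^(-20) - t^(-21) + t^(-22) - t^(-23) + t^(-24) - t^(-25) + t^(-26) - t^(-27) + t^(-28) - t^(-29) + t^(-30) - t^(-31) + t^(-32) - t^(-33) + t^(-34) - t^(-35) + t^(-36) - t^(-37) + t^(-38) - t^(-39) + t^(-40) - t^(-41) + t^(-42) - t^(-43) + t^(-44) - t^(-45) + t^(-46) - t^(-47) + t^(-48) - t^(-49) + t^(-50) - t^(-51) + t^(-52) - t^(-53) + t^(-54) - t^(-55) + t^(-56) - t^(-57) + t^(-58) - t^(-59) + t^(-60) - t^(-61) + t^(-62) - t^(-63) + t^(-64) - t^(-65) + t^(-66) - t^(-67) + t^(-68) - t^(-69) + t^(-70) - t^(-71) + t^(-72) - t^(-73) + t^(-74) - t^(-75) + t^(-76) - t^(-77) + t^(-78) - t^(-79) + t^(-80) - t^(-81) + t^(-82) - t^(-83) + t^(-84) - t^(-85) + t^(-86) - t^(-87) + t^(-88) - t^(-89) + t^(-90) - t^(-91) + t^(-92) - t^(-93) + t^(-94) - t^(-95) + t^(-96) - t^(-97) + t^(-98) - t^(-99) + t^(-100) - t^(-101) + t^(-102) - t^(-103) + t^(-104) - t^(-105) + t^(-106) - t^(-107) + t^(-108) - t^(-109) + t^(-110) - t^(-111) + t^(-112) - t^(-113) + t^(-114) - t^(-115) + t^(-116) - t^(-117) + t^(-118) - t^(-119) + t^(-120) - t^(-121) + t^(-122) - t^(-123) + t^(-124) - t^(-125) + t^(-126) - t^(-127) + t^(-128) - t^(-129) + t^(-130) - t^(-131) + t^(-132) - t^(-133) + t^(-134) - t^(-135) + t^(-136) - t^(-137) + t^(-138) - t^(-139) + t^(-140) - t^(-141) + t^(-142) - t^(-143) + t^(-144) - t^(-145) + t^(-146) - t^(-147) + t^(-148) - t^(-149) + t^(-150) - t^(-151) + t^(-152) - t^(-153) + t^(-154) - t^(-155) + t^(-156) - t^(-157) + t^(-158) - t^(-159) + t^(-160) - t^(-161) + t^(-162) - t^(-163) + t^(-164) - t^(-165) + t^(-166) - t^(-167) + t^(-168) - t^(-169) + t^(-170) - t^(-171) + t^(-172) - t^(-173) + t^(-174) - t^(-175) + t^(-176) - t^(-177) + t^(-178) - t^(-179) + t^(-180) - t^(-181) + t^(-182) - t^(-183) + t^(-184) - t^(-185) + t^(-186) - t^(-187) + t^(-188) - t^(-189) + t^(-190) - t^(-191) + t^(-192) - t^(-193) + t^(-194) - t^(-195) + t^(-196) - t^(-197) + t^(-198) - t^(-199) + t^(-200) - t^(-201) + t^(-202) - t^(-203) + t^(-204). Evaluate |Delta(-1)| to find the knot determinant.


Step 1: The polynomial has 409 terms with alternating signs, exponents from 204 down to -204.
Step 2: Substitute t = -1. The i-th term has coefficient (-1)^i and exponent (m-i),
  so its value is (-1)^i * (-1)^(m-i) = (-1)^m = 1 for every i.
Step 3: All 409 terms equal 1, so Delta(-1) = 409 * (1) = 409
Step 4: |Delta(-1)| = 409

409


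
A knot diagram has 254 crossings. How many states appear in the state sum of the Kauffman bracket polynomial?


Each crossing contributes 2 choices (A-smoothing or B-smoothing).
Total states = 2^254 = 28948022309329048855892746252171976963317496166410141009864396001978282409984

28948022309329048855892746252171976963317496166410141009864396001978282409984


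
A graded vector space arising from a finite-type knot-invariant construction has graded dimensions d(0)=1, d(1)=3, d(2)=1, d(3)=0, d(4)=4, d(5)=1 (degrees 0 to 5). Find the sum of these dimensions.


Total dimension = d(0) + d(1) + ... + d(5)
= 1 + 3 + 1 + 0 + 4 + 1
= 10

10


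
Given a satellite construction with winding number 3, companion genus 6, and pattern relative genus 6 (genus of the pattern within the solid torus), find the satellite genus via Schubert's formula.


Schubert: g(satellite) = g_rel(pattern) + |winding| * g(companion),
where g_rel(pattern) is the genus of the pattern relative to the solid torus.
= 6 + 3 * 6
= 6 + 18 = 24

24


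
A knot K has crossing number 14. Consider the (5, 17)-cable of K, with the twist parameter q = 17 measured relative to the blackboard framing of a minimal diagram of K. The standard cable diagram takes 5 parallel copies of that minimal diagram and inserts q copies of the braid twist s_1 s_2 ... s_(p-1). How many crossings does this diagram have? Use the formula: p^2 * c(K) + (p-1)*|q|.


Step 1: Each of the c(K) crossings of the companion diagram becomes p*p = p^2 crossings among the p parallel strands, and each of the |q| twists s_1 s_2 ... s_(p-1) adds (p-1) crossings.
  Crossings = p^2 * c(K) + (p-1)*|q|
Step 2: = 5^2 * 14 + (5-1)*17
Step 3: = 25*14 + 4*17
Step 4: = 350 + 68 = 418

418


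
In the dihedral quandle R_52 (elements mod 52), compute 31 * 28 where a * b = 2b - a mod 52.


31 * 28 = 2*28 - 31 mod 52
= 56 - 31 mod 52
= 25 mod 52 = 25

25


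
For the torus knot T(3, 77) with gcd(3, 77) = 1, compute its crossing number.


For a torus knot T(p, q) with gcd(p,q)=1,
the crossing number is min(p*(q-1), q*(p-1)).
p*(q-1) = 3*76 = 228
q*(p-1) = 77*2 = 154
min(228, 154) = 154

154


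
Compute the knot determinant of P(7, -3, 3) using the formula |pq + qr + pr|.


Step 1: Compute pq + qr + pr.
pq = 7*(-3) = -21
qr = (-3)*3 = -9
pr = 7*3 = 21
pq + qr + pr = -21 + (-9) + 21 = -9
Step 2: Take absolute value.
det(P(7,-3,3)) = |-9| = 9

9


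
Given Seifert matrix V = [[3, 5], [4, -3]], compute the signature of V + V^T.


Step 1: V + V^T = [[6, 9], [9, -6]]
Step 2: trace = 0, det = -117
Step 3: Discriminant = 0^2 - 4*(-117) = 468
Step 4: Eigenvalues: 10.8167, -10.8167
Step 5: Signature = (# positive eigenvalues) - (# negative eigenvalues) = 0

0


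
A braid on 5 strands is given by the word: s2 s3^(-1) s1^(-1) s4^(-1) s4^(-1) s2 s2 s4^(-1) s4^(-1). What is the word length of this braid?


The word length counts the number of generators (including inverses).
Listing each generator: s2, s3^(-1), s1^(-1), s4^(-1), s4^(-1), s2, s2, s4^(-1), s4^(-1)
There are 9 generators in this braid word.

9


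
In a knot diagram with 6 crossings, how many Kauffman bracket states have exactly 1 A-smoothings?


We choose which 1 of 6 crossings get A-smoothings.
C(6, 1) = 6! / (1! * 5!)
= 6

6


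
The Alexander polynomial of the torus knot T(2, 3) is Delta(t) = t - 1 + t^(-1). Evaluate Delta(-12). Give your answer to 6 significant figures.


Substituting t = -12 into Delta(t) = t - 1 + t^(-1):
Term values: (-12) + (-1) + (-0.0833333)
Sum = -13.08333333
Rounded to 6 significant figures: -13.0833

-13.0833


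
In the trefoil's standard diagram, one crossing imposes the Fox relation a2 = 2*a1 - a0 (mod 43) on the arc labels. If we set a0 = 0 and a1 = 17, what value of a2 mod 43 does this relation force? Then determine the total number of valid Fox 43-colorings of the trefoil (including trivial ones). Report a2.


Step 1: Apply the given crossing relation 2*a1 - a0 - a2 = 0 (mod 43).
  a2 = 2*a1 - a0 mod 43
  a2 = 2*17 - 0 mod 43
  a2 = 34 - 0 mod 43
  a2 = 34 mod 43 = 34
Step 2: The trefoil has determinant 3.
  Number of Fox p-colorings (p prime) is p^2 if p = 3, else p.
  Since 43 does not divide 3, only trivial (constant) colorings exist.
  (So the trial a0 = 0, a1 = 17 with a0 != a1 does NOT extend to a valid coloring of the whole trefoil: the other two crossing relations require 3*(a1 - a0) = 0 (mod 43), which fails.)
  Total colorings = 43
Step 3: a2 = 34, total Fox 43-colorings = 43

34


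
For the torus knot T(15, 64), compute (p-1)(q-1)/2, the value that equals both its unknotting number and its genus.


For a torus knot T(p,q), both the unknotting number and genus equal (p-1)(q-1)/2.
= (15-1)(64-1)/2
= 14*63/2
= 882/2 = 441

441


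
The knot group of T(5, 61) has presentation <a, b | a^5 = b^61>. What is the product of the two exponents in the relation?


The relation is a^5 = b^61.
Product of exponents = 5 * 61
= 305

305


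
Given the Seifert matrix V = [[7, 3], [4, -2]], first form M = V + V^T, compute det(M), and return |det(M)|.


Step 1: Form V + V^T where V = [[7, 3], [4, -2]]
  V^T = [[7, 4], [3, -2]]
  V + V^T = [[14, 7], [7, -4]]
Step 2: det(V + V^T) = 14*(-4) - 7*7
  = -56 - 49 = -105
Step 3: Knot determinant = |det(V + V^T)| = |-105| = 105

105


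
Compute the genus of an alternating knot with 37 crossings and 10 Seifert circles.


For alternating knots, g = (c - s + 1)/2.
= (37 - 10 + 1)/2
= 28/2 = 14

14


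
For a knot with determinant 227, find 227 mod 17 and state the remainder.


Step 1: A knot is p-colorable if and only if p divides its determinant.
Step 2: Compute 227 mod 17.
227 = 13 * 17 + 6
Step 3: 227 mod 17 = 6
Step 4: The knot is 17-colorable: no

6


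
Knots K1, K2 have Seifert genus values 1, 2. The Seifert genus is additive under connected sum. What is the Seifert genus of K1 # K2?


The Seifert genus is additive under connected sum.
Seifert genus(K1 # K2) = (1) + (2)
= 3

3


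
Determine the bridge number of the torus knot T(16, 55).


The bridge number of T(p,q) is min(p,q).
min(16, 55) = 16

16


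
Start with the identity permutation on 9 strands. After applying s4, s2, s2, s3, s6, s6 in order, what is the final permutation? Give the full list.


Starting with identity [1, 2, 3, 4, 5, 6, 7, 8, 9].
Apply generators in sequence:
  After s4: [1, 2, 3, 5, 4, 6, 7, 8, 9]
  After s2: [1, 3, 2, 5, 4, 6, 7, 8, 9]
  After s2: [1, 2, 3, 5, 4, 6, 7, 8, 9]
  After s3: [1, 2, 5, 3, 4, 6, 7, 8, 9]
  After s6: [1, 2, 5, 3, 4, 7, 6, 8, 9]
  After s6: [1, 2, 5, 3, 4, 6, 7, 8, 9]
Final permutation: [1, 2, 5, 3, 4, 6, 7, 8, 9]

[1, 2, 5, 3, 4, 6, 7, 8, 9]


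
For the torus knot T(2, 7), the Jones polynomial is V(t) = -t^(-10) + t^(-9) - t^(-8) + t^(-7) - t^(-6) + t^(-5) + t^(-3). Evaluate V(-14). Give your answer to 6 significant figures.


Substituting t = -14 into V(t) = -t^(-10) + t^(-9) - t^(-8) + t^(-7) - t^(-6) + t^(-5) + t^(-3):
  (-)t^(-10) = -3.45716e-12
  (+)t^(-9) = -4.84003e-11
  (-)t^(-8) = -6.77604e-10
  (+)t^(-7) = -9.48645e-09
  (-)t^(-6) = -1.3281e-07
  (+)t^(-5) = -1.85934e-06
  (+)t^(-3) = -0.000364431
Sum = (-3.45716e-12) + (-4.84003e-11) + (-6.77604e-10) + (-9.48645e-09) + (-1.3281e-07) + (-1.85934e-06) + (-0.000364431)
= -0.0003664338574
Rounded to 6 significant figures: -0.000366434

-0.000366434


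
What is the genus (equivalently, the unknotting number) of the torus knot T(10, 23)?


For a torus knot T(p,q), both the unknotting number and genus equal (p-1)(q-1)/2.
= (10-1)(23-1)/2
= 9*22/2
= 198/2 = 99

99


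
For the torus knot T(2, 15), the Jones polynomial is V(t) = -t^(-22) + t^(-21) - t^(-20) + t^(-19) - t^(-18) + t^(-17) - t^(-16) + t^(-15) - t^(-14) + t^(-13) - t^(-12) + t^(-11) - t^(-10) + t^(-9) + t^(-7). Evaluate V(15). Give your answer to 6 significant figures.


Substituting t = 15 into V(t) = -t^(-22) + t^(-21) - t^(-20) + t^(-19) - t^(-18) + t^(-17) - t^(-16) + t^(-15) - t^(-14) + t^(-13) - t^(-12) + t^(-11) - t^(-10) + t^(-9) + t^(-7):
  (-)t^(-22) = -1.33657e-26
  (+)t^(-21) = 2.00486e-25
  (-)t^(-20) = -3.00729e-24
  (+)t^(-19) = 4.51093e-23
  (-)t^(-18) = -6.76639e-22
  (+)t^(-17) = 1.01496e-20
  (-)t^(-16) = -1.52244e-19
  (+)t^(-15) = 2.28366e-18
  (-)t^(-14) = -3.42549e-17
  (+)t^(-13) = 5.13823e-16
  (-)t^(-12) = -7.70735e-15
  (+)t^(-11) = 1.1561e-13
  (-)t^(-10) = -1.73415e-12
  (+)t^(-9) = 2.60123e-11
  (+)t^(-7) = 5.85277e-09
Sum = (-1.33657e-26) + (2.00486e-25) + (-3.00729e-24) + (4.51093e-23) + (-6.76639e-22) + (1.01496e-20) + (-1.52244e-19) + (2.28366e-18) + (-3.42549e-17) + (5.13823e-16) + (-7.70735e-15) + (1.1561e-13) + (-1.73415e-12) + (2.60123e-11) + (5.85277e-09)
= 5.877152873e-09
Rounded to 6 significant figures: 5.87715e-09

5.87715e-09
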